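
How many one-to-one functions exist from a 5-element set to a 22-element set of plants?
P(22,5) = 22!/(22-5)! = 3160080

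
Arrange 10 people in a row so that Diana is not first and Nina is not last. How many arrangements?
By inclusion-exclusion: 10! - 2×(10-1)! + (10-2)! = 3628800 - 725760 + 40320 = 2943360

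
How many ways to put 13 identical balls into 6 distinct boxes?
C(13+6-1, 6-1) = C(18, 5) = 8568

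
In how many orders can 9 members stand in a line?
9! = 362880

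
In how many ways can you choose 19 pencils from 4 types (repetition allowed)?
C(19+4-1, 4-1) = C(22, 3) = 1540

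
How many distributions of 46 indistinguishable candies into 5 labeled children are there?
C(46+5-1, 5-1) = C(50, 4) = 230300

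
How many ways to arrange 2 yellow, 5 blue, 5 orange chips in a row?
12! / (2! × 5! × 5!) = 16632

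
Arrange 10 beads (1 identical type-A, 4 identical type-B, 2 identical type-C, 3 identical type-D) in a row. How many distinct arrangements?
10! / (1! × 4! × 2! × 3!) = 12600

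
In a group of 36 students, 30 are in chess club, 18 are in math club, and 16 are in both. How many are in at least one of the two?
|A∪B| = |A| + |B| - |A∩B| = 30 + 18 - 16 = 32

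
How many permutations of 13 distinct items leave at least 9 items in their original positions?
Exactly j fixed points: C(13,j)·!(13-j); sum over j ≥ 9 (derangement numbers via !m = (m-1)·(!(m-1) + !(m-2)): !0..!4 = 1, 0, 1, 2, 9). Σ_{j=9}^{13} C(13,j)·!(13-j) = C(13,9)·!4 + C(13,10)·!3 + C(13,11)·!2 + C(13,12)·!1 + C(13,13)·!0 = 715·9 + 286·2 + 78·1 + 13·0 + 1·1 = 7086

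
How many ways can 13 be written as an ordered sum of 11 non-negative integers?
C(13+11-1, 11-1) = C(23, 10) = 1144066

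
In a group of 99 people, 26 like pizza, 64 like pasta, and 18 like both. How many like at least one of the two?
|A∪B| = |A| + |B| - |A∩B| = 26 + 64 - 18 = 72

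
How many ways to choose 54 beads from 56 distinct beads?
C(56,54) = 56!/(54!×2!) = 1540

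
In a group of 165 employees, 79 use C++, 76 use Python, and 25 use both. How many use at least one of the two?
|A∪B| = |A| + |B| - |A∩B| = 79 + 76 - 25 = 130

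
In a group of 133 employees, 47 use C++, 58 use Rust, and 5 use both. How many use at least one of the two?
|A∪B| = |A| + |B| - |A∩B| = 47 + 58 - 5 = 100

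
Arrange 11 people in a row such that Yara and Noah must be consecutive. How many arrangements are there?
Treat the 2 as one block: (11-2+1)! × 2! = 3628800 × 2 = 7257600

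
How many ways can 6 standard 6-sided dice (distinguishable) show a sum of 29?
Coefficient of x^29 in (x + x² + ... + x^6)^6. By inclusion-exclusion on dice exceeding 6: Σ_j (-1)^j C(6,j)·C(29-1-6j, 5) = C(6,0)·C(28,5) - C(6,1)·C(22,5) + C(6,2)·C(16,5) - C(6,3)·C(10,5) = 1·98280 - 6·26334 + 15·4368 - 20·252 = 756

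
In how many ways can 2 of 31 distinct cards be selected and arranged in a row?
P(31,2) = 31!/(31-2)! = 930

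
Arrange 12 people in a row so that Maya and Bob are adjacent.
Treat as block: (12-1)! × 2! = 39916800 × 2 = 79833600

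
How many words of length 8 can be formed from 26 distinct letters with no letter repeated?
P(26,8) = 26!/(26-8)! = 62990928000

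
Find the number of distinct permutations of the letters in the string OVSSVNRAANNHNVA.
15! / (3! × 2! × 1! × 3! × 4! × 1! × 1!) = 756756000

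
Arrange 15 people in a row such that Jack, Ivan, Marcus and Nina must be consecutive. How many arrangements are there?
Treat the 4 as one block: (15-4+1)! × 4! = 479001600 × 24 = 11496038400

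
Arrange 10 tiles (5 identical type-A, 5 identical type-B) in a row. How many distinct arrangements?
10! / (5! × 5!) = 252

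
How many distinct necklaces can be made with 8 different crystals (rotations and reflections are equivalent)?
(8-1)!/2 = 5040/2 = 2520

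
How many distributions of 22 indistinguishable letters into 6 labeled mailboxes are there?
C(22+6-1, 6-1) = C(27, 5) = 80730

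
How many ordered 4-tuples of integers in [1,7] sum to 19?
Coefficient of x^19 in (x + x² + ... + x^7)^4. By inclusion-exclusion on dice exceeding 7: Σ_j (-1)^j C(4,j)·C(19-1-7j, 3) = C(4,0)·C(18,3) - C(4,1)·C(11,3) + C(4,2)·C(4,3) = 1·816 - 4·165 + 6·4 = 180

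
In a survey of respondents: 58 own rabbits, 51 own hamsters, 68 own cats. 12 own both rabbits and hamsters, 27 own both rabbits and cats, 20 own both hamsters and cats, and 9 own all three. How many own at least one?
|A∪B∪C| = 58+51+68-12-27-20+9 = 127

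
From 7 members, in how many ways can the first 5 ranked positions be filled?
P(7,5) = 7!/(7-5)! = 2520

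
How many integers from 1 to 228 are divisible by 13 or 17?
⌊228/13⌋ + ⌊228/17⌋ - ⌊228/221⌋ = 17 + 13 - 1 = 29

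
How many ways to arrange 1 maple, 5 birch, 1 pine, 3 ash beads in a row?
10! / (1! × 5! × 1! × 3!) = 5040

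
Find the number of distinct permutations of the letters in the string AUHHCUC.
7! / (2! × 2! × 2! × 1!) = 630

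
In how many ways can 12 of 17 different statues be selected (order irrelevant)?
C(17,12) = 17!/(12!×5!) = 6188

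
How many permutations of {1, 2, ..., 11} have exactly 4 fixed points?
Choose the 4 fixed points C(11,4) = 330, derange the rest: !7 = Σ_{j=0}^{7} (-1)^j·7!/j! = 5040 - 5040 + 2520 - 840 + 210 - 42 + 7 - 1 = 1854. Product = 330 × 1854 = 611820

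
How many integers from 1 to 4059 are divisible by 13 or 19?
⌊4059/13⌋ + ⌊4059/19⌋ - ⌊4059/247⌋ = 312 + 213 - 16 = 509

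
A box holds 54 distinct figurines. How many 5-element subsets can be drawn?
C(54,5) = 54!/(5!×49!) = 3162510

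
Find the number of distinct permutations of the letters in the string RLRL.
4! / (2! × 2!) = 6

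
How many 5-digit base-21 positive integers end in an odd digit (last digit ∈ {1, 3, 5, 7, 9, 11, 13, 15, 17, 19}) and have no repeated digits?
Last∈{1,3,5,7,9,11,13,15,17,19}. Last=0: 0. Last nonzero: 10×19×P(19,3) = 1104660. Total = 1104660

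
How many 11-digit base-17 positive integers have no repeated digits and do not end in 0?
Last digit: 16 nonzero choices. First digit: 15 (nonzero, ≠last). Middle 9: P(15,9) = 1816214400. Total = 435891456000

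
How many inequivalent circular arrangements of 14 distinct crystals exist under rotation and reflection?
(14-1)!/2 = 6227020800/2 = 3113510400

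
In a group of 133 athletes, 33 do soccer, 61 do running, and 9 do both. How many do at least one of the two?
|A∪B| = |A| + |B| - |A∩B| = 33 + 61 - 9 = 85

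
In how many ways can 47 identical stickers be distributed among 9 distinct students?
C(47+9-1, 9-1) = C(55, 8) = 1217566350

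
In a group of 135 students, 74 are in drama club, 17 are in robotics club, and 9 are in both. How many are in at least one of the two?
|A∪B| = |A| + |B| - |A∩B| = 74 + 17 - 9 = 82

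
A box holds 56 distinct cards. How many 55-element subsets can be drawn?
C(56,55) = 56!/(55!×1!) = 56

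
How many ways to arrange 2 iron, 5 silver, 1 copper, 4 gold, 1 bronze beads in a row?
13! / (2! × 5! × 1! × 4! × 1!) = 1081080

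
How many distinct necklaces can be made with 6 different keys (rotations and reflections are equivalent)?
(6-1)!/2 = 120/2 = 60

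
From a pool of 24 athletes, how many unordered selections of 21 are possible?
C(24,21) = 24!/(21!×3!) = 2024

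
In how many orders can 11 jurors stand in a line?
11! = 39916800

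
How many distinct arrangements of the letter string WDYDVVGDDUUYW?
13! / (1! × 4! × 2! × 2! × 2! × 2!) = 16216200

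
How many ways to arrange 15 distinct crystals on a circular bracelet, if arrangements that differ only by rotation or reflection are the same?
(15-1)!/2 = 87178291200/2 = 43589145600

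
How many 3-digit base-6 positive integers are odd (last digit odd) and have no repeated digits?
Last∈{1,3,5}. Last=0: 0. Last nonzero: 3×4×P(4,1) = 48. Total = 48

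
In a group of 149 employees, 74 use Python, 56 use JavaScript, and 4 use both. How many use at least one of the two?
|A∪B| = |A| + |B| - |A∩B| = 74 + 56 - 4 = 126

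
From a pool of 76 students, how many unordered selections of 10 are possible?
C(76,10) = 76!/(10!×66!) = 954526728530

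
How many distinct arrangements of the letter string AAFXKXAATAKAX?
13! / (6! × 1! × 1! × 3! × 2!) = 720720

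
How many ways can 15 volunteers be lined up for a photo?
15! = 1307674368000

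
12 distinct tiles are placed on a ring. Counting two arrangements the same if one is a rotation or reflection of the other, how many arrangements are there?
(12-1)!/2 = 39916800/2 = 19958400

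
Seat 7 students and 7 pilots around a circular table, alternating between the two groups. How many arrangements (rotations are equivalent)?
Fix one of the students: (7-1)! ways for the remaining students, × 7! ways for the pilots = 720 × 5040 = 3628800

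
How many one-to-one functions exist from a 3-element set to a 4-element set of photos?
P(4,3) = 4!/(4-3)! = 24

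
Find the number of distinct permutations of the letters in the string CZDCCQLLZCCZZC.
14! / (4! × 1! × 1! × 2! × 6!) = 2522520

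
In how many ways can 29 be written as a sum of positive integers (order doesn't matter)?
Pentagonal recurrence p(n) = p(n-1) + p(n-2) - p(n-5) - p(n-7) + p(n-12) + p(n-15) - ... gives p(0..28) = 1, 1, 2, 3, 5, 7, 11, 15, 22, 30, 42, 56, 77, 101, 135, 176, 231, 297, 385, 490, 627, 792, 1002, 1255, 1575, 1958, 2436, 3010, 3718. p(29) = p(28) + p(27) - p(24) - p(22) + p(17) + p(14) - p(7) - p(3) = 3718 + 3010 - 1575 - 1002 + 297 + 135 - 15 - 3 = 4565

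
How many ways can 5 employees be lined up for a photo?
5! = 120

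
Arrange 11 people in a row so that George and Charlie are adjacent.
Treat as block: (11-1)! × 2! = 3628800 × 2 = 7257600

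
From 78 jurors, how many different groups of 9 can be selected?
C(78,9) = 78!/(9!×69!) = 182364632450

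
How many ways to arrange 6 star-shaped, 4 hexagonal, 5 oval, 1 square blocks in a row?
16! / (6! × 4! × 5! × 1!) = 10090080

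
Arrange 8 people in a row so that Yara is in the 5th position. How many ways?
Fix one position: (8-1)! = 5040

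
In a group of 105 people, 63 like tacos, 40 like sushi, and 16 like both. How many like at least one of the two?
|A∪B| = |A| + |B| - |A∩B| = 63 + 40 - 16 = 87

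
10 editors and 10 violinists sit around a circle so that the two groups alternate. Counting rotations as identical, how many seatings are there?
Fix one of the editors: (10-1)! ways for the remaining editors, × 10! ways for the violinists = 362880 × 3628800 = 1316818944000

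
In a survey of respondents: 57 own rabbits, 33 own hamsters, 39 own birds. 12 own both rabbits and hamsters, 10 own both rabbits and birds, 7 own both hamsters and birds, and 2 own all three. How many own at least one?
|A∪B∪C| = 57+33+39-12-10-7+2 = 102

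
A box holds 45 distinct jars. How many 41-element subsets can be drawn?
C(45,41) = 45!/(41!×4!) = 148995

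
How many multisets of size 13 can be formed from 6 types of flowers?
C(13+6-1, 6-1) = C(18, 5) = 8568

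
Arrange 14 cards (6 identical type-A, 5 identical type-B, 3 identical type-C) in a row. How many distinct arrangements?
14! / (6! × 5! × 3!) = 168168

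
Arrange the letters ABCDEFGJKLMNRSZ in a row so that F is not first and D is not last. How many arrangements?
By inclusion-exclusion: 15! - 2×(15-1)! + (15-2)! = 1307674368000 - 174356582400 + 6227020800 = 1139544806400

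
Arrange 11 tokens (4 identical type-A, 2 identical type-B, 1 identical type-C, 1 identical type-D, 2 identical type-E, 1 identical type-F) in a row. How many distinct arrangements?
11! / (4! × 2! × 1! × 1! × 2! × 1!) = 415800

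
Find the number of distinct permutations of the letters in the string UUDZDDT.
7! / (1! × 1! × 2! × 3!) = 420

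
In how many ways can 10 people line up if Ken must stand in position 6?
Fix one position: (10-1)! = 362880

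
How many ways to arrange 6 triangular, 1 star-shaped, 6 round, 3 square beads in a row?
16! / (6! × 1! × 6! × 3!) = 6726720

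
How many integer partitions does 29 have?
Pentagonal recurrence p(n) = p(n-1) + p(n-2) - p(n-5) - p(n-7) + p(n-12) + p(n-15) - ... gives p(0..28) = 1, 1, 2, 3, 5, 7, 11, 15, 22, 30, 42, 56, 77, 101, 135, 176, 231, 297, 385, 490, 627, 792, 1002, 1255, 1575, 1958, 2436, 3010, 3718. p(29) = p(28) + p(27) - p(24) - p(22) + p(17) + p(14) - p(7) - p(3) = 3718 + 3010 - 1575 - 1002 + 297 + 135 - 15 - 3 = 4565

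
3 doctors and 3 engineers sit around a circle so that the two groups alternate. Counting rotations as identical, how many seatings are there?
Fix one of the doctors: (3-1)! ways for the remaining doctors, × 3! ways for the engineers = 2 × 6 = 12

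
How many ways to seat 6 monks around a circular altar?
Circular: fix one position, arrange the rest. (6-1)! = 120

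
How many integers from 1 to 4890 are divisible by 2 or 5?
⌊4890/2⌋ + ⌊4890/5⌋ - ⌊4890/10⌋ = 2445 + 978 - 489 = 2934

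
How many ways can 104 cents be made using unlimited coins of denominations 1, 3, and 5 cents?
Coefficient of x^104 in 1/(1-x^1) · 1/(1-x^3) · 1/(1-x^5). Case on j = number of 5-cent coins (j = 0..20); remainder r = 104 - 5j is made from {1,3} in ⌊r/3⌋+1 ways. r = 104, 99, 94, 89, 84, 79, 74, 69, 64, 59, 54, 49, 44, 39, 34, 29, 24, 19, 14, 9, 4 → 35 + 34 + 32 + 30 + 29 + 27 + 25 + 24 + 22 + 20 + 19 + 17 + 15 + 14 + 12 + 10 + 9 + 7 + 5 + 4 + 2 = 392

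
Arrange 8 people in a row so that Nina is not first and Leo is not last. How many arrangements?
By inclusion-exclusion: 8! - 2×(8-1)! + (8-2)! = 40320 - 10080 + 720 = 30960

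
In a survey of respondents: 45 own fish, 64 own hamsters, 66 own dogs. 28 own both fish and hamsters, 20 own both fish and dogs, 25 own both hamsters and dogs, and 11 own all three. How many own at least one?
|A∪B∪C| = 45+64+66-28-20-25+11 = 113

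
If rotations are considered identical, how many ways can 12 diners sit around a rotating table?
Circular: fix one position, arrange the rest. (12-1)! = 39916800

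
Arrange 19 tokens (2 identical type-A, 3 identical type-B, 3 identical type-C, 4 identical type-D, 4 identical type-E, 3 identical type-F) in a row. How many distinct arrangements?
19! / (2! × 3! × 3! × 4! × 4! × 3!) = 488864376000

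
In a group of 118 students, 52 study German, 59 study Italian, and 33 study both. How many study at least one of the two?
|A∪B| = |A| + |B| - |A∩B| = 52 + 59 - 33 = 78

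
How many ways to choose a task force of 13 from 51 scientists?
C(51,13) = 51!/(13!×38!) = 476260169700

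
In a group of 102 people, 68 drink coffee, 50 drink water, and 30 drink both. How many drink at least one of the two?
|A∪B| = |A| + |B| - |A∩B| = 68 + 50 - 30 = 88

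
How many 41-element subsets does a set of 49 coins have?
C(49,41) = 49!/(41!×8!) = 450978066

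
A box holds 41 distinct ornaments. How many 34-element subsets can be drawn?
C(41,34) = 41!/(34!×7!) = 22481940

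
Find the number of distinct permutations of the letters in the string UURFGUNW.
8! / (1! × 1! × 1! × 3! × 1! × 1!) = 6720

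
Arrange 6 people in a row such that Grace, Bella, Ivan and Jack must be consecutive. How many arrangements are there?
Treat the 4 as one block: (6-4+1)! × 4! = 6 × 24 = 144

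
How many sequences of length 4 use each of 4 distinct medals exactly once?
4! = 24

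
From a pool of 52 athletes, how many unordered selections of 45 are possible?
C(52,45) = 52!/(45!×7!) = 133784560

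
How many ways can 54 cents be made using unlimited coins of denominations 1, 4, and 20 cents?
Coefficient of x^54 in 1/(1-x^1) · 1/(1-x^4) · 1/(1-x^20). Case on j = number of 20-cent coins (j = 0..2); remainder r = 54 - 20j is made from {1,4} in ⌊r/4⌋+1 ways. r = 54, 34, 14 → 14 + 9 + 4 = 27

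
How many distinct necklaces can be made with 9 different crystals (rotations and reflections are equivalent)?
(9-1)!/2 = 40320/2 = 20160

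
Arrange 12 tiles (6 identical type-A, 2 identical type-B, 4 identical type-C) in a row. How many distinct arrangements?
12! / (6! × 2! × 4!) = 13860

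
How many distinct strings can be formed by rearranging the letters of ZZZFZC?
6! / (4! × 1! × 1!) = 30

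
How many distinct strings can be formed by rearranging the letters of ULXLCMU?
7! / (1! × 1! × 2! × 2! × 1!) = 1260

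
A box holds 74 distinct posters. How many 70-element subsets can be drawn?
C(74,70) = 74!/(70!×4!) = 1150626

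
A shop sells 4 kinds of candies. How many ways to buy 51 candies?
C(51+4-1, 4-1) = C(54, 3) = 24804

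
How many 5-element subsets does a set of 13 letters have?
C(13,5) = 13!/(5!×8!) = 1287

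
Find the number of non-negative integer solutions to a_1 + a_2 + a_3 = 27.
C(27+3-1, 3-1) = C(29, 2) = 406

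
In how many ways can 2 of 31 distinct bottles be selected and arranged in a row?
P(31,2) = 31!/(31-2)! = 930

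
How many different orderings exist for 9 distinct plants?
9! = 362880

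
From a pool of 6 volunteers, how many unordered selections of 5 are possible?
C(6,5) = 6!/(5!×1!) = 6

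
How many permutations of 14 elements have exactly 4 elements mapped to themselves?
Choose the 4 fixed points C(14,4) = 1001, derange the rest: !10 = Σ_{j=0}^{10} (-1)^j·10!/j! = 3628800 - 3628800 + 1814400 - 604800 + 151200 - 30240 + 5040 - 720 + 90 - 10 + 1 = 1334961. Product = 1001 × 1334961 = 1336295961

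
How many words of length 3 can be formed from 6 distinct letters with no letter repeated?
P(6,3) = 6!/(6-3)! = 120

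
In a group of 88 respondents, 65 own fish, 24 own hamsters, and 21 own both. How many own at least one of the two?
|A∪B| = |A| + |B| - |A∩B| = 65 + 24 - 21 = 68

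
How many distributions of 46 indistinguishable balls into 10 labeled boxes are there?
C(46+10-1, 10-1) = C(55, 9) = 6358402050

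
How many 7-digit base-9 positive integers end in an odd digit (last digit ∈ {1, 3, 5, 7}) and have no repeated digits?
Last∈{1,3,5,7}. Last=0: 0. Last nonzero: 4×7×P(7,5) = 70560. Total = 70560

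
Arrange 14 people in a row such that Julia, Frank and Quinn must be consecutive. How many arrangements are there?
Treat the 3 as one block: (14-3+1)! × 3! = 479001600 × 6 = 2874009600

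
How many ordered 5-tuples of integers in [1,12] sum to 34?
Coefficient of x^34 in (x + x² + ... + x^12)^5. By inclusion-exclusion on dice exceeding 12: Σ_j (-1)^j C(5,j)·C(34-1-12j, 4) = C(5,0)·C(33,4) - C(5,1)·C(21,4) + C(5,2)·C(9,4) = 1·40920 - 5·5985 + 10·126 = 12255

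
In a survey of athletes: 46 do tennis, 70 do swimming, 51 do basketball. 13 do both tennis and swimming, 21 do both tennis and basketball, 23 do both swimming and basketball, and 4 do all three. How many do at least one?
|A∪B∪C| = 46+70+51-13-21-23+4 = 114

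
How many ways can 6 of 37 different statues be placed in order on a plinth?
P(37,6) = 37!/(37-6)! = 1673844480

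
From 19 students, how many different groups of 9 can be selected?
C(19,9) = 19!/(9!×10!) = 92378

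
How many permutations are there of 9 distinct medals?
9! = 362880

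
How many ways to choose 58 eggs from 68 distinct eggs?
C(68,58) = 68!/(58!×10!) = 290752384208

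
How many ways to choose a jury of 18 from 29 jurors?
C(29,18) = 29!/(18!×11!) = 34597290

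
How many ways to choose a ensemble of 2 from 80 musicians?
C(80,2) = 80!/(2!×78!) = 3160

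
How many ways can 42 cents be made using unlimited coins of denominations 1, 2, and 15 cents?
Coefficient of x^42 in 1/(1-x^1) · 1/(1-x^2) · 1/(1-x^15). Case on j = number of 15-cent coins (j = 0..2); remainder r = 42 - 15j is made from {1,2} in ⌊r/2⌋+1 ways. r = 42, 27, 12 → 22 + 14 + 7 = 43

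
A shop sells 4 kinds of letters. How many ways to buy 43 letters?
C(43+4-1, 4-1) = C(46, 3) = 15180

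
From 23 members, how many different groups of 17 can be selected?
C(23,17) = 23!/(17!×6!) = 100947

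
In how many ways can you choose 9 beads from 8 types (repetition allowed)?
C(9+8-1, 8-1) = C(16, 7) = 11440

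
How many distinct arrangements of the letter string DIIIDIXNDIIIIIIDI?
17! / (1! × 4! × 11! × 1!) = 371280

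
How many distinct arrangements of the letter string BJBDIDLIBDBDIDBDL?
17! / (2! × 3! × 6! × 5! × 1!) = 343062720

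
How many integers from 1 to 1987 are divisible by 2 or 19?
⌊1987/2⌋ + ⌊1987/19⌋ - ⌊1987/38⌋ = 993 + 104 - 52 = 1045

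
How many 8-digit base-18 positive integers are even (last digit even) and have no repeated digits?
Last∈{0,2,4,6,8,10,12,14,16}. Last=0: 98017920. Last nonzero: 8×16×P(16,6) = 738017280. Total = 836035200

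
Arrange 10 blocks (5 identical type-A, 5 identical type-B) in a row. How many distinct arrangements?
10! / (5! × 5!) = 252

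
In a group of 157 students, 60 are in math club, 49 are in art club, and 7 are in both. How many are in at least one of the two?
|A∪B| = |A| + |B| - |A∩B| = 60 + 49 - 7 = 102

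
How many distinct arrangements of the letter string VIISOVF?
7! / (1! × 1! × 1! × 2! × 2!) = 1260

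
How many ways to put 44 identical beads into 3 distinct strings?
C(44+3-1, 3-1) = C(46, 2) = 1035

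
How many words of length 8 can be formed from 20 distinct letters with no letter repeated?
P(20,8) = 20!/(20-8)! = 5079110400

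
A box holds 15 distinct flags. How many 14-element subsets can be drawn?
C(15,14) = 15!/(14!×1!) = 15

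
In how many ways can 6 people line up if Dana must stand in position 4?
Fix one position: (6-1)! = 120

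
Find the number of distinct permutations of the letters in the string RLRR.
4! / (1! × 3!) = 4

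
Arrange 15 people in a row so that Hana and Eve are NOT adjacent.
Total - adjacent = 15! - (15-1)!×2 = 1307674368000 - 174356582400 = 1133317785600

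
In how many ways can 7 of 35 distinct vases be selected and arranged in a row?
P(35,7) = 35!/(35-7)! = 33891580800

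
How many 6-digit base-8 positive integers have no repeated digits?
First digit: 7 choices (nonzero). Then descending: 7 × 7 × 6 × 5 × 4 × 3 = 17640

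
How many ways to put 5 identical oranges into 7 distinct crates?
C(5+7-1, 7-1) = C(11, 6) = 462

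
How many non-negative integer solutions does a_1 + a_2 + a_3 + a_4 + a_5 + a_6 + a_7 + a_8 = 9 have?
C(9+8-1, 8-1) = C(16, 7) = 11440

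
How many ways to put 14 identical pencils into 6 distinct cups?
C(14+6-1, 6-1) = C(19, 5) = 11628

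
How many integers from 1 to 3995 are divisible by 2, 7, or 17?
⌊3995/2⌋+⌊3995/7⌋+⌊3995/17⌋ - ⌊3995/14⌋-⌊3995/34⌋-⌊3995/119⌋ + ⌊3995/238⌋ = 1997+570+235 - 285-117-33 + 16 = 2383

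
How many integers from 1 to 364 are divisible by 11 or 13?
⌊364/11⌋ + ⌊364/13⌋ - ⌊364/143⌋ = 33 + 28 - 2 = 59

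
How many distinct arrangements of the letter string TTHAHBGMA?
9! / (2! × 2! × 1! × 1! × 1! × 2!) = 45360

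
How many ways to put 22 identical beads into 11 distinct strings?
C(22+11-1, 11-1) = C(32, 10) = 64512240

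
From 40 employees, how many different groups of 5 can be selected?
C(40,5) = 40!/(5!×35!) = 658008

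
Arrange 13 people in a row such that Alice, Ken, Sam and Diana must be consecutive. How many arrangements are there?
Treat the 4 as one block: (13-4+1)! × 4! = 3628800 × 24 = 87091200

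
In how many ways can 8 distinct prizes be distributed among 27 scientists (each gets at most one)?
P(27,8) = 27!/(27-8)! = 89513424000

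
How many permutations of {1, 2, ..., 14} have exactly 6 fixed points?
Choose the 6 fixed points C(14,6) = 3003, derange the rest: !8 = Σ_{j=0}^{8} (-1)^j·8!/j! = 40320 - 40320 + 20160 - 6720 + 1680 - 336 + 56 - 8 + 1 = 14833. Product = 3003 × 14833 = 44543499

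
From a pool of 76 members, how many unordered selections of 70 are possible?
C(76,70) = 76!/(70!×6!) = 218618940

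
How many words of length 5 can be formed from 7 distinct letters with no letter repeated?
P(7,5) = 7!/(7-5)! = 2520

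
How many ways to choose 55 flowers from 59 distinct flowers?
C(59,55) = 59!/(55!×4!) = 455126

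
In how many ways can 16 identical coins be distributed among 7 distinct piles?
C(16+7-1, 7-1) = C(22, 6) = 74613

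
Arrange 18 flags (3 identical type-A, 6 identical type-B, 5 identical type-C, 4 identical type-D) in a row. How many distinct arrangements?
18! / (3! × 6! × 5! × 4!) = 514594080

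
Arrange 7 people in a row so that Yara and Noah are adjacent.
Treat as block: (7-1)! × 2! = 720 × 2 = 1440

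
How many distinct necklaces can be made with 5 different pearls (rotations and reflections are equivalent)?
(5-1)!/2 = 24/2 = 12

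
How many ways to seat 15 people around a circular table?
Circular: fix one position, arrange the rest. (15-1)! = 87178291200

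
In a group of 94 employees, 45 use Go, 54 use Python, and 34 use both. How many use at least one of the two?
|A∪B| = |A| + |B| - |A∩B| = 45 + 54 - 34 = 65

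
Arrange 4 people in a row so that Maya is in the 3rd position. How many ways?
Fix one position: (4-1)! = 6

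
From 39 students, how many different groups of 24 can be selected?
C(39,24) = 39!/(24!×15!) = 25140840660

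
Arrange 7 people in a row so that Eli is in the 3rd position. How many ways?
Fix one position: (7-1)! = 720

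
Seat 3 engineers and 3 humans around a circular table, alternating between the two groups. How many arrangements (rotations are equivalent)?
Fix one of the engineers: (3-1)! ways for the remaining engineers, × 3! ways for the humans = 2 × 6 = 12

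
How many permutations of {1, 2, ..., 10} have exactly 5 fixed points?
Choose the 5 fixed points C(10,5) = 252, derange the rest: !5 = Σ_{j=0}^{5} (-1)^j·5!/j! = 120 - 120 + 60 - 20 + 5 - 1 = 44. Product = 252 × 44 = 11088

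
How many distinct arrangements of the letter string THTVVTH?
7! / (2! × 2! × 3!) = 210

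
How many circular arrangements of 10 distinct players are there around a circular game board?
Circular: fix one position, arrange the rest. (10-1)! = 362880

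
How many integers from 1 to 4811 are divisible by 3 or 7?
⌊4811/3⌋ + ⌊4811/7⌋ - ⌊4811/21⌋ = 1603 + 687 - 229 = 2061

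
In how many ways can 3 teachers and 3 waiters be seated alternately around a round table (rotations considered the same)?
Fix one of the teachers: (3-1)! ways for the remaining teachers, × 3! ways for the waiters = 2 × 6 = 12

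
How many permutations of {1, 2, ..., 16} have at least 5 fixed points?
Exactly j fixed points: C(16,j)·!(16-j); sum over j ≥ 5 (derangement numbers via !m = (m-1)·(!(m-1) + !(m-2)): !0..!11 = 1, 0, 1, 2, 9, 44, 265, 1854, 14833, 133496, 1334961, 14684570). Σ_{j=5}^{16} C(16,j)·!(16-j) = C(16,5)·!11 + C(16,6)·!10 + C(16,7)·!9 + C(16,8)·!8 + C(16,9)·!7 + C(16,10)·!6 + C(16,11)·!5 + C(16,12)·!4 + C(16,13)·!3 + C(16,14)·!2 + C(16,15)·!1 + C(16,16)·!0 = 4368·14684570 + 8008·1334961 + 11440·133496 + 12870·14833 + 11440·1854 + 8008·265 + 4368·44 + 1820·9 + 560·2 + 120·1 + 16·0 + 1·1 = 76574206091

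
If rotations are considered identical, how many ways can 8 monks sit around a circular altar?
Circular: fix one position, arrange the rest. (8-1)! = 5040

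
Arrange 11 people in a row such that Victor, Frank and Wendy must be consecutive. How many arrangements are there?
Treat the 3 as one block: (11-3+1)! × 3! = 362880 × 6 = 2177280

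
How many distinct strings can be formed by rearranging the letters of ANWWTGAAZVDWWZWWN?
17! / (3! × 2! × 1! × 1! × 2! × 1! × 6! × 1!) = 20583763200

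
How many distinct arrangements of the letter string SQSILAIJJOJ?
11! / (1! × 2! × 3! × 1! × 1! × 2! × 1!) = 1663200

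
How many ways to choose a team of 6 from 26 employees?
C(26,6) = 26!/(6!×20!) = 230230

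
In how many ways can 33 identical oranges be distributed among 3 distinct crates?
C(33+3-1, 3-1) = C(35, 2) = 595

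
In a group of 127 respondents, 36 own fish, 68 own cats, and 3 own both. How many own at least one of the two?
|A∪B| = |A| + |B| - |A∩B| = 36 + 68 - 3 = 101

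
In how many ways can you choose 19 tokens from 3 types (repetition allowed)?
C(19+3-1, 3-1) = C(21, 2) = 210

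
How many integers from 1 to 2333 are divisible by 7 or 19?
⌊2333/7⌋ + ⌊2333/19⌋ - ⌊2333/133⌋ = 333 + 122 - 17 = 438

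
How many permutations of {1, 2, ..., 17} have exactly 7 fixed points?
Choose the 7 fixed points C(17,7) = 19448, derange the rest: !10 = Σ_{j=0}^{10} (-1)^j·10!/j! = 3628800 - 3628800 + 1814400 - 604800 + 151200 - 30240 + 5040 - 720 + 90 - 10 + 1 = 1334961. Product = 19448 × 1334961 = 25962321528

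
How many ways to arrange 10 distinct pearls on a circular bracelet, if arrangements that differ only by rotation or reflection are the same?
(10-1)!/2 = 362880/2 = 181440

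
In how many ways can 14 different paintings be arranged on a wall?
14! = 87178291200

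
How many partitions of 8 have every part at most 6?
Let r_j(i) = number of partitions of i into parts ≤ j, for i = 0..8. r_1(i) = 1 for all i; r_j(i) = r_{j-1}(i) + r_j(i-j). Rows j = 2..6: ≤2: 1 1 2 2 3 3 4 4 5; ≤3: 1 1 2 3 4 5 7 8 10; ≤4: 1 1 2 3 5 6 9 11 15; ≤5: 1 1 2 3 5 7 10 13 18; ≤6: 1 1 2 3 5 7 11 14 20. r_6(8) = 20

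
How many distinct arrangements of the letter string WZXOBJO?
7! / (1! × 2! × 1! × 1! × 1! × 1!) = 2520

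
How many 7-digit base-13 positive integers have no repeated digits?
First digit: 12 choices (nonzero). Then descending: 12 × 12 × 11 × 10 × 9 × 8 × 7 = 7983360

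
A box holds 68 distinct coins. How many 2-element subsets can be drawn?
C(68,2) = 68!/(2!×66!) = 2278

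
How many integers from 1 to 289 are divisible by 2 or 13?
⌊289/2⌋ + ⌊289/13⌋ - ⌊289/26⌋ = 144 + 22 - 11 = 155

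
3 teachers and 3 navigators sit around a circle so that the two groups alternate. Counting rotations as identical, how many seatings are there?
Fix one of the teachers: (3-1)! ways for the remaining teachers, × 3! ways for the navigators = 2 × 6 = 12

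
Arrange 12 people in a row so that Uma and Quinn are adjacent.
Treat as block: (12-1)! × 2! = 39916800 × 2 = 79833600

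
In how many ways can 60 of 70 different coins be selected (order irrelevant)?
C(70,60) = 70!/(60!×10!) = 396704524216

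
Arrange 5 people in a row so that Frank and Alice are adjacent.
Treat as block: (5-1)! × 2! = 24 × 2 = 48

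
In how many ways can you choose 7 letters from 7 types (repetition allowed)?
C(7+7-1, 7-1) = C(13, 6) = 1716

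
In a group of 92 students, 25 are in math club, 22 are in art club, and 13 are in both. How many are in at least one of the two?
|A∪B| = |A| + |B| - |A∩B| = 25 + 22 - 13 = 34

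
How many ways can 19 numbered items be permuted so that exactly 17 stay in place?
Choose the 17 fixed points C(19,17) = 171, derange the rest: !2 = Σ_{j=0}^{2} (-1)^j·2!/j! = 2 - 2 + 1 = 1. Product = 171 × 1 = 171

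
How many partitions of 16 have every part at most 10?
Let r_j(i) = number of partitions of i into parts ≤ j, for i = 0..16. r_1(i) = 1 for all i; r_j(i) = r_{j-1}(i) + r_j(i-j). Rows j = 2..10: ≤2: 1 1 2 2 3 3 4 4 5 5 6 6 7 7 8 8 9; ≤3: 1 1 2 3 4 5 7 8 10 12 14 16 19 21 24 27 30; ≤4: 1 1 2 3 5 6 9 11 15 18 23 27 34 39 47 54 64; ≤5: 1 1 2 3 5 7 10 13 18 23 30 37 47 57 70 84 101; ≤6: 1 1 2 3 5 7 11 14 20 26 35 44 58 71 90 110 136; ≤7: 1 1 2 3 5 7 11 15 21 28 38 49 65 82 105 131 164; ≤8: 1 1 2 3 5 7 11 15 22 29 40 52 70 89 116 146 186; ≤9: 1 1 2 3 5 7 11 15 22 30 41 54 73 94 123 157 201; ≤10: 1 1 2 3 5 7 11 15 22 30 42 55 75 97 128 164 212. r_10(16) = 212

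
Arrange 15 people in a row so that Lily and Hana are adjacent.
Treat as block: (15-1)! × 2! = 87178291200 × 2 = 174356582400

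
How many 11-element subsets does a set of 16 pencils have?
C(16,11) = 16!/(11!×5!) = 4368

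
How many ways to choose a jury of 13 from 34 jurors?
C(34,13) = 34!/(13!×21!) = 927983760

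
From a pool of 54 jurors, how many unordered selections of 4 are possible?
C(54,4) = 54!/(4!×50!) = 316251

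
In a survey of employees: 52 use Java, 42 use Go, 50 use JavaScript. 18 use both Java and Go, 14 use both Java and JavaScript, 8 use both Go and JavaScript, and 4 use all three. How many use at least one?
|A∪B∪C| = 52+42+50-18-14-8+4 = 108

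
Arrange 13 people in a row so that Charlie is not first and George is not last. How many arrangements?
By inclusion-exclusion: 13! - 2×(13-1)! + (13-2)! = 6227020800 - 958003200 + 39916800 = 5308934400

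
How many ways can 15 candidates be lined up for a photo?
15! = 1307674368000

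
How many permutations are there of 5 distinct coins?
5! = 120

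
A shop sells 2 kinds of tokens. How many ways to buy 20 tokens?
C(20+2-1, 2-1) = C(21, 1) = 21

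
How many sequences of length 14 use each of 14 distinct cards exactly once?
14! = 87178291200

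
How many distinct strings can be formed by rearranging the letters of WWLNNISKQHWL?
12! / (1! × 2! × 1! × 1! × 3! × 1! × 2! × 1!) = 19958400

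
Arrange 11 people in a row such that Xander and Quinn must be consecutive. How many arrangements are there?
Treat the 2 as one block: (11-2+1)! × 2! = 3628800 × 2 = 7257600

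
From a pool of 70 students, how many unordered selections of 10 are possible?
C(70,10) = 70!/(10!×60!) = 396704524216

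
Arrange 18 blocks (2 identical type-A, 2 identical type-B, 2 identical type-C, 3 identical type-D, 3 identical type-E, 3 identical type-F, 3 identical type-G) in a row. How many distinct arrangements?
18! / (2! × 2! × 2! × 3! × 3! × 3! × 3!) = 617512896000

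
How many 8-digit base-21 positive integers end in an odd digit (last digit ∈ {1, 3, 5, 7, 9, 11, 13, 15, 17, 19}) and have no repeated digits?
Last∈{1,3,5,7,9,11,13,15,17,19}. Last=0: 0. Last nonzero: 10×19×P(19,6) = 3711657600. Total = 3711657600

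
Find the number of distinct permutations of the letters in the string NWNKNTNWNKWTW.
13! / (5! × 2! × 4! × 2!) = 540540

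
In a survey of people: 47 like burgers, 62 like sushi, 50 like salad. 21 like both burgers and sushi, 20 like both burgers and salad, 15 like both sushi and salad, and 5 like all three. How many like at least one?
|A∪B∪C| = 47+62+50-21-20-15+5 = 108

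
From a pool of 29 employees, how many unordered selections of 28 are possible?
C(29,28) = 29!/(28!×1!) = 29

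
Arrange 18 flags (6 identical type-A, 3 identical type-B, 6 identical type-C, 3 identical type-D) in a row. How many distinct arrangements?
18! / (6! × 3! × 6! × 3!) = 343062720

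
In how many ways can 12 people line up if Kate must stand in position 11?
Fix one position: (12-1)! = 39916800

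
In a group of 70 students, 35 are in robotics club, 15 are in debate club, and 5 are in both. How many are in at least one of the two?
|A∪B| = |A| + |B| - |A∩B| = 35 + 15 - 5 = 45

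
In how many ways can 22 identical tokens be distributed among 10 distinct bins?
C(22+10-1, 10-1) = C(31, 9) = 20160075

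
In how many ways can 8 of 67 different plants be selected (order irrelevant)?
C(67,8) = 67!/(8!×59!) = 6522361560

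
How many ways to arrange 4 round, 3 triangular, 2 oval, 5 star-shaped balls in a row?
14! / (4! × 3! × 2! × 5!) = 2522520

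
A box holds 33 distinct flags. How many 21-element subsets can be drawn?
C(33,21) = 33!/(21!×12!) = 354817320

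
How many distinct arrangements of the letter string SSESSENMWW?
10! / (4! × 1! × 2! × 1! × 2!) = 37800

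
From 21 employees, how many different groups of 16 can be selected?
C(21,16) = 21!/(16!×5!) = 20349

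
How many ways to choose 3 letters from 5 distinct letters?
C(5,3) = 5!/(3!×2!) = 10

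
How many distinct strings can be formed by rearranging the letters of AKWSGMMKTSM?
11! / (1! × 1! × 2! × 2! × 1! × 1! × 3!) = 1663200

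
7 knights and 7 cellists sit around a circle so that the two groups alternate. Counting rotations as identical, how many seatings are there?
Fix one of the knights: (7-1)! ways for the remaining knights, × 7! ways for the cellists = 720 × 5040 = 3628800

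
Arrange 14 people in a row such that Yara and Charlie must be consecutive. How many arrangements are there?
Treat the 2 as one block: (14-2+1)! × 2! = 6227020800 × 2 = 12454041600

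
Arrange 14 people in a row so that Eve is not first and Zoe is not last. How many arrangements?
By inclusion-exclusion: 14! - 2×(14-1)! + (14-2)! = 87178291200 - 12454041600 + 479001600 = 75203251200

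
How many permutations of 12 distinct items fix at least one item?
Complement of the derangements. !12 = Σ_{j=0}^{12} (-1)^j·12!/j! = 479001600 - 479001600 + 239500800 - 79833600 + 19958400 - 3991680 + 665280 - 95040 + 11880 - 1320 + 132 - 12 + 1 = 176214841. 12! - !12 = 479001600 - 176214841 = 302786759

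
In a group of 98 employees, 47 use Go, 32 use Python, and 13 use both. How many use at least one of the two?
|A∪B| = |A| + |B| - |A∩B| = 47 + 32 - 13 = 66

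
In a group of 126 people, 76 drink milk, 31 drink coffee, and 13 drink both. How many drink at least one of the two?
|A∪B| = |A| + |B| - |A∩B| = 76 + 31 - 13 = 94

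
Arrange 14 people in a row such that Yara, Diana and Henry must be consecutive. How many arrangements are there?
Treat the 3 as one block: (14-3+1)! × 3! = 479001600 × 6 = 2874009600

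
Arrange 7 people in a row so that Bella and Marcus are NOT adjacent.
Total - adjacent = 7! - (7-1)!×2 = 5040 - 1440 = 3600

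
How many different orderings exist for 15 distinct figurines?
15! = 1307674368000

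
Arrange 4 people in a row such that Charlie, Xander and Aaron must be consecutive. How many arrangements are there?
Treat the 3 as one block: (4-3+1)! × 3! = 2 × 6 = 12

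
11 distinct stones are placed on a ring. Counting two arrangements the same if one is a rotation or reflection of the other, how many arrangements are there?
(11-1)!/2 = 3628800/2 = 1814400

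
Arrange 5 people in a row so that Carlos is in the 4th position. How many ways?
Fix one position: (5-1)! = 24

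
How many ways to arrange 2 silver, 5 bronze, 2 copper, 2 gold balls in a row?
11! / (2! × 5! × 2! × 2!) = 41580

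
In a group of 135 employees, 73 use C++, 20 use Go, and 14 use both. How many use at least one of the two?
|A∪B| = |A| + |B| - |A∩B| = 73 + 20 - 14 = 79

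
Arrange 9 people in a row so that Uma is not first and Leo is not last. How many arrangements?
By inclusion-exclusion: 9! - 2×(9-1)! + (9-2)! = 362880 - 80640 + 5040 = 287280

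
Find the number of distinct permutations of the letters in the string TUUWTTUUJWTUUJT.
15! / (2! × 2! × 5! × 6!) = 3783780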